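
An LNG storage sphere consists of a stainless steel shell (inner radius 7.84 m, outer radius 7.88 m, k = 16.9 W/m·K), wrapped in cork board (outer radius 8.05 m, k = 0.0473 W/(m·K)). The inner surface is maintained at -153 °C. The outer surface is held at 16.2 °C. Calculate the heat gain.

Treat each layer as a resistance in series:
  R_stainless steel = (1/7.84 − 1/7.88)/(4πk) = 6.475×10^-4/(4π·16.9) = 3.049×10^-6 K/W
  R_cork board = (1/7.88 − 1/8.05)/(4πk) = 0.002680/(4π·0.0473) = 0.004509 K/W
ΣR = 3.049×10^-6 + 0.004509 = 0.004512 K/W
Q = ΔT/ΣR = (-153 °C − 16.2 °C)/0.004512 = -37500 W
(Negative Q ⇒ heat flows inward; heat gain = 37500 W.)

Q = 37.5 kW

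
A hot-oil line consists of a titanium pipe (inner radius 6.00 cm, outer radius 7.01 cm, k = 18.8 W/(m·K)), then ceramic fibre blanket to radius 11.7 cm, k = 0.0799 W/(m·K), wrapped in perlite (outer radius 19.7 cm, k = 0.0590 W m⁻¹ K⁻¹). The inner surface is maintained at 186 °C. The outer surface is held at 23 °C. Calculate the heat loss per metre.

Q' = 67.2 W/m

Resistance network (inner→outer):
  R'_titanium = ln(0.0701/0.0600)/(2πk) = 0.1556/(2π·18.8) = 0.001317 m·K/W
  R'_ceramic fibre blanket = ln(0.117/0.0701)/(2πk) = 0.5123/(2π·0.0799) = 1.020 m·K/W
  R'_perlite = ln(0.197/0.117)/(2πk) = 0.5210/(2π·0.0590) = 1.405 m·K/W
ΣR = 0.001317 + 1.020 + 1.405 = 2.426 m·K/W
Q' = ΔT/ΣR = (186 °C − 23 °C)/2.426 = 67.2 W/m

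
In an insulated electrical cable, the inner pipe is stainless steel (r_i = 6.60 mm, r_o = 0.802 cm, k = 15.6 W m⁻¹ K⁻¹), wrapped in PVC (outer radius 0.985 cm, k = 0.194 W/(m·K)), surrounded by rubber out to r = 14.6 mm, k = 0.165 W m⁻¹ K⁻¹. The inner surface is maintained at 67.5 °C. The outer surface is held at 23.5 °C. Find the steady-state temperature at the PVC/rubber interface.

Treat each layer as a resistance in series:
  R'_stainless steel = ln(0.00802/0.00660)/(2πk) = 0.1949/(2π·15.6) = 0.001988 m·K/W
  R'_PVC = ln(0.00985/0.00802)/(2πk) = 0.2055/(2π·0.194) = 0.1686 m·K/W
  R'_rubber = ln(0.0146/0.00985)/(2πk) = 0.3936/(2π·0.165) = 0.3796 m·K/W
ΣR = 0.001988 + 0.1686 + 0.3796 = 0.5502 m·K/W
Q' = ΔT/ΣR = (67.5 °C − 23.5 °C)/0.5502 = 79.97 W/m
From the inner boundary to the PVC/rubber interface, ΣR_partial = 0.1706 m·K/W.
T_interface = T_in − Q'·ΣR_partial = 67.5 °C − (79.97)(0.1706) = 53.9 °C

T = 53.9 °C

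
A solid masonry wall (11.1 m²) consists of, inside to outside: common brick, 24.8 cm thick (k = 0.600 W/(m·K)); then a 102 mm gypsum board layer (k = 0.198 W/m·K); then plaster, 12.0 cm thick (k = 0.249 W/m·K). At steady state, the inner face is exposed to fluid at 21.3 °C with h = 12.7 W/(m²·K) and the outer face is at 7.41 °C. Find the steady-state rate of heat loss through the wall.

Q = 104 W

Series thermal resistances, inner to outer:
  R_conv,in = 1/(hA) = 1/(12.7·11.1) = 0.007094 K/W
  R_common brick = L/(kA) = 0.248/(0.600·11.1) = 0.03724 K/W
  R_gypsum board = L/(kA) = 0.102/(0.198·11.1) = 0.04641 K/W
  R_plaster = L/(kA) = 0.120/(0.249·11.1) = 0.04342 K/W
ΣR = 0.007094 + 0.03724 + 0.04641 + 0.04342 = 0.1342 K/W
Q = ΔT/ΣR = (21.3 °C − 7.41 °C)/0.1342 = 104 W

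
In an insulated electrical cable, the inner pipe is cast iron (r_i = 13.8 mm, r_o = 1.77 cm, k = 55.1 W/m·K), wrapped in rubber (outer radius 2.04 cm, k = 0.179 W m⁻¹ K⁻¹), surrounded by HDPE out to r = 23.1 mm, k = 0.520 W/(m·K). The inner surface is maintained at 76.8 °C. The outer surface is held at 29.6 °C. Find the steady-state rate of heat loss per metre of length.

Resistance network (inner→outer):
  R'_cast iron = ln(0.0177/0.0138)/(2πk) = 0.2489/(2π·55.1) = 7.189×10^-4 m·K/W
  R'_rubber = ln(0.0204/0.0177)/(2πk) = 0.1420/(2π·0.179) = 0.1262 m·K/W
  R'_HDPE = ln(0.0231/0.0204)/(2πk) = 0.1243/(2π·0.520) = 0.03804 m·K/W
ΣR = 7.189×10^-4 + 0.1262 + 0.03804 = 0.1650 m·K/W
Q' = ΔT/ΣR = (76.8 °C − 29.6 °C)/0.1650 = 286 W/m

Q' = 286 W/m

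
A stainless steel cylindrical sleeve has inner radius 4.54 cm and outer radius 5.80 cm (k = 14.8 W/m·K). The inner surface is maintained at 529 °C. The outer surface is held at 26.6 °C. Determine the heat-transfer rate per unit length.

Q' = 2πk·ΔT/ln(r₂/r₁) = 2π × 14.8 × 502.4 / ln(0.0580/0.0454) = 1.91×10^5 W/m

Q' = 191 kW/m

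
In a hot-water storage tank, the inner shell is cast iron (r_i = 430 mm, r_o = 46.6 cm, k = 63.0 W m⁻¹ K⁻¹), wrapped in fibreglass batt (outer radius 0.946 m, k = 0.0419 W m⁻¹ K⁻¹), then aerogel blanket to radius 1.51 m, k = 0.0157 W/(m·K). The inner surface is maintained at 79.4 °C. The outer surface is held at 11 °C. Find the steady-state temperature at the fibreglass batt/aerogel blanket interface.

T = 44.6 °C

Treat each layer as a resistance in series:
  R_cast iron = (1/0.430 − 1/0.466)/(4πk) = 0.1797/(4π·63.0) = 2.269×10^-4 K/W
  R_fibreglass batt = (1/0.466 − 1/0.946)/(4πk) = 1.089/(4π·0.0419) = 2.068 K/W
  R_aerogel blanket = (1/0.946 − 1/1.51)/(4πk) = 0.3948/(4π·0.0157) = 2.001 K/W
ΣR = 2.269×10^-4 + 2.068 + 2.001 = 4.069 K/W
Q = ΔT/ΣR = (79.4 °C − 11 °C)/4.069 = 16.81 W
From the inner boundary to the fibreglass batt/aerogel blanket interface, ΣR_partial = 2.068 K/W.
T_interface = T_in − Q·ΣR_partial = 79.4 °C − (16.81)(2.068) = 44.6 °C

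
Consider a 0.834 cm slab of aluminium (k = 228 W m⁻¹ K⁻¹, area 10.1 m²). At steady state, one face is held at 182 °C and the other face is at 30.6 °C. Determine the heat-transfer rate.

Q = 41800 kW

Q = kA·ΔT/L = 228 × 10.1 × |182 °C − 30.6 °C| / 0.00834 = 4.18×10^7 W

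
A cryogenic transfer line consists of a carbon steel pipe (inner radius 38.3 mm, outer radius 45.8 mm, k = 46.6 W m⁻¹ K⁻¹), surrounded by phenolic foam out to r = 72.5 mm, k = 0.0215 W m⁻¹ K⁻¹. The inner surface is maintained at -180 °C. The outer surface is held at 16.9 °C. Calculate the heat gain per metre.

Q' = 57.9 W/m

Treat each layer as a resistance in series:
  R'_carbon steel = ln(0.0458/0.0383)/(2πk) = 0.1788/(2π·46.6) = 6.108×10^-4 m·K/W
  R'_phenolic foam = ln(0.0725/0.0458)/(2πk) = 0.4593/(2π·0.0215) = 3.400 m·K/W
ΣR = 6.108×10^-4 + 3.400 = 3.401 m·K/W
Q' = ΔT/ΣR = (-180 °C − 16.9 °C)/3.401 = -57.9 W/m
(Negative Q' ⇒ heat flows inward; heat gain = 57.9 W/m.)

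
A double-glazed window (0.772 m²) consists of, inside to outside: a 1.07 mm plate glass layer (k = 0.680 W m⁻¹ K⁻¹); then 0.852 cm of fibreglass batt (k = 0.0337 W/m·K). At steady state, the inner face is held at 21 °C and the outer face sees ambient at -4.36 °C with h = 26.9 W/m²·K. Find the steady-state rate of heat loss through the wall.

Series thermal resistances, inner to outer:
  R_plate glass = L/(kA) = 0.00107/(0.680·0.772) = 0.002038 K/W
  R_fibreglass batt = L/(kA) = 0.00852/(0.0337·0.772) = 0.3275 K/W
  R_conv,out = 1/(hA) = 1/(26.9·0.772) = 0.04815 K/W
ΣR = 0.002038 + 0.3275 + 0.04815 = 0.3777 K/W
Q = ΔT/ΣR = (21 °C − -4.36 °C)/0.3777 = 67.1 W

Q = 67.1 W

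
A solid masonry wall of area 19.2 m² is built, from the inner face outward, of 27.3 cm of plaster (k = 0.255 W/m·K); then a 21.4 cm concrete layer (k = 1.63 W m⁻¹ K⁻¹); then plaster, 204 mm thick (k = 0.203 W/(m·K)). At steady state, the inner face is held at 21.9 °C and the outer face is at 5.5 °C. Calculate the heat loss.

Treat each layer as a resistance in series:
  R_plaster = L/(kA) = 0.273/(0.255·19.2) = 0.05576 K/W
  R_concrete = L/(kA) = 0.214/(1.63·19.2) = 0.006838 K/W
  R_plaster = L/(kA) = 0.204/(0.203·19.2) = 0.05234 K/W
ΣR = 0.05576 + 0.006838 + 0.05234 = 0.1149 K/W
Q = ΔT/ΣR = (21.9 °C − 5.5 °C)/0.1149 = 143 W

Q = 143 W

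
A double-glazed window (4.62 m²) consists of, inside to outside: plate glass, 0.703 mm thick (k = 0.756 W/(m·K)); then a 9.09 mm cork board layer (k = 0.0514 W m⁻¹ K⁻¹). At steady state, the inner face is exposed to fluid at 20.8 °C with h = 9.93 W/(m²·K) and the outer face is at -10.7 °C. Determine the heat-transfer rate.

Q = 523 W

Treat each layer as a resistance in series:
  R_conv,in = 1/(hA) = 1/(9.93·4.62) = 0.02180 K/W
  R_plate glass = L/(kA) = 7.03×10^-4/(0.756·4.62) = 2.013×10^-4 K/W
  R_cork board = L/(kA) = 0.00909/(0.0514·4.62) = 0.03828 K/W
ΣR = 0.02180 + 2.013×10^-4 + 0.03828 = 0.06028 K/W
Q = ΔT/ΣR = (20.8 °C − -10.7 °C)/0.06028 = 523 W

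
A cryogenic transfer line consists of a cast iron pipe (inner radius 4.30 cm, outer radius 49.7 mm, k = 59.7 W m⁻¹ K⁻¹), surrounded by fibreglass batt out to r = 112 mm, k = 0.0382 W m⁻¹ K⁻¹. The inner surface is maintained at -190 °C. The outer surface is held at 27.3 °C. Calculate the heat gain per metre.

Q' = 64.2 W/m

Series thermal resistances, inner to outer:
  R'_cast iron = ln(0.0497/0.0430)/(2πk) = 0.1448/(2π·59.7) = 3.860×10^-4 m·K/W
  R'_fibreglass batt = ln(0.112/0.0497)/(2πk) = 0.8125/(2π·0.0382) = 3.385 m·K/W
ΣR = 3.860×10^-4 + 3.385 = 3.385 m·K/W
Q' = ΔT/ΣR = (-190 °C − 27.3 °C)/3.385 = -64.2 W/m
(Negative Q' ⇒ heat flows inward; heat gain = 64.2 W/m.)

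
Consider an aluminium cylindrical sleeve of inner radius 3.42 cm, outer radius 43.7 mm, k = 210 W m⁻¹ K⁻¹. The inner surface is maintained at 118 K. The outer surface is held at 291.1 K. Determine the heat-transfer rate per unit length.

Q' = 9.32×10^5 W/m

Q' = 2πk·ΔT/ln(r₂/r₁) = 2π × 210 × 173.1 / ln(0.0437/0.0342) = 9.32×10^5 W/m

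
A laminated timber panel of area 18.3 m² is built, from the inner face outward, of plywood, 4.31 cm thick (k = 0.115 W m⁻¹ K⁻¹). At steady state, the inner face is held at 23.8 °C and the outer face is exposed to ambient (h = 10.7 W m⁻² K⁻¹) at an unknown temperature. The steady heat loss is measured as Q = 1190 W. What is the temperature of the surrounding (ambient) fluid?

Series resistances:
  R_plywood = L/(kA) = 0.0431/(0.115·18.3) = 0.02048 K/W
  R_conv,out = 1/(hA) = 1/(10.7·18.3) = 0.005107 K/W
ΣR = 0.02559 K/W
ΔT = Q·ΣR = 1190 × 0.02559 = 30.45 K
Heat flows outward, so T_out = T_in − ΔT = 23.8 − 30.45 = -6.65 °C

T_out = -6.65 °C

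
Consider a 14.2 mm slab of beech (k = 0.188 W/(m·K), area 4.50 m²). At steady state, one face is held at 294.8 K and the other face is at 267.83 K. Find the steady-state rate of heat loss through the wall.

Q = kA·ΔT/L = 0.188 × 4.50 × |294.8 K − 267.83 K| / 0.0142 = 1610 W

Q = 1610 W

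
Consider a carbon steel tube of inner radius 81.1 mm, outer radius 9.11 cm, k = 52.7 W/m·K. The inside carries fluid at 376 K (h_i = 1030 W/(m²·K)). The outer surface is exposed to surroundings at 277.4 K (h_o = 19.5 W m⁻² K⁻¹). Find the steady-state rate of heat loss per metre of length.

Q' = 1070 W/m

Resistance network (inner→outer):
  R'_conv,in = 1/(2πr h) = 1/(2π·0.0811·1030) = 0.001905 m·K/W
  R'_carbon steel = ln(0.0911/0.0811)/(2πk) = 0.1163/(2π·52.7) = 3.512×10^-4 m·K/W
  R'_conv,out = 1/(2πr h) = 1/(2π·0.0911·19.5) = 0.08959 m·K/W
ΣR = 0.001905 + 3.512×10^-4 + 0.08959 = 0.09185 m·K/W
Q' = ΔT/ΣR = (376 K − 277.4 K)/0.09185 = 1070 W/m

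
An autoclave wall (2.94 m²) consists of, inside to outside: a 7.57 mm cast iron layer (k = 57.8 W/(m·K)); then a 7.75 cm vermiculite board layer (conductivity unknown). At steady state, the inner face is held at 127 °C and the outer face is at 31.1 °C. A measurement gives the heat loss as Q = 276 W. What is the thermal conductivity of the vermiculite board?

k = 0.0759 W/m·K

ΣR = ΔT/Q = |127 − 31.1|/276 = 0.3475 K/W
Known resistances:
  R_cast iron = L/(kA) = 0.00757/(57.8·2.94) = 4.455×10^-5 K/W
R_vermiculite board = ΣR − ΣR_known = 0.3475 − 4.455×10^-5 = 0.3475 K/W
L/(kA) = 0.3475 ⇒ k = 0.0775/(0.3475·2.94) = 0.0759 W/m·K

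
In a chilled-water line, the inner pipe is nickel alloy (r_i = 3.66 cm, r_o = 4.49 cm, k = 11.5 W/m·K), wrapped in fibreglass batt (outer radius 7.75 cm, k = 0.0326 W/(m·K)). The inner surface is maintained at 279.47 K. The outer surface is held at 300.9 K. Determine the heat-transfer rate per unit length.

Q' = 8.03 W/m

Treat each layer as a resistance in series:
  R'_nickel alloy = ln(0.0449/0.0366)/(2πk) = 0.2044/(2π·11.5) = 0.002829 m·K/W
  R'_fibreglass batt = ln(0.0775/0.0449)/(2πk) = 0.5458/(2π·0.0326) = 2.665 m·K/W
ΣR = 0.002829 + 2.665 = 2.668 m·K/W
Q' = ΔT/ΣR = (279.47 K − 300.9 K)/2.668 = -8.03 W/m
(Negative Q' ⇒ heat flows inward; heat gain = 8.03 W/m.)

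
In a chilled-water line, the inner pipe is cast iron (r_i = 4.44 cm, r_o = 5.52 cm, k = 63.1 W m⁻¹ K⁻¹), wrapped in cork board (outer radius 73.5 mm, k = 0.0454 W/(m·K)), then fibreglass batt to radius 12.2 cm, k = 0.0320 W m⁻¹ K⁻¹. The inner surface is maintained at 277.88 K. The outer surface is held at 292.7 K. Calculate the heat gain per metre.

Treat each layer as a resistance in series:
  R'_cast iron = ln(0.0552/0.0444)/(2πk) = 0.2177/(2π·63.1) = 5.492×10^-4 m·K/W
  R'_cork board = ln(0.0735/0.0552)/(2πk) = 0.2863/(2π·0.0454) = 1.004 m·K/W
  R'_fibreglass batt = ln(0.122/0.0735)/(2πk) = 0.5067/(2π·0.0320) = 2.520 m·K/W
ΣR = 5.492×10^-4 + 1.004 + 2.520 = 3.525 m·K/W
Q' = ΔT/ΣR = (277.88 K − 292.7 K)/3.525 = -4.20 W/m
(Negative Q' ⇒ heat flows inward; heat gain = 4.20 W/m.)

Q' = 4.20 W/m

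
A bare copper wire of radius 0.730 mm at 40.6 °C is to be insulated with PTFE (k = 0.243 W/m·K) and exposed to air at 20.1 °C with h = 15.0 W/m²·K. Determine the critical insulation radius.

For a cylinder, r_cr = k_ins/h = 0.243/15.0 = 0.0162 m = 1.62 cm

r_cr = 1.62 cm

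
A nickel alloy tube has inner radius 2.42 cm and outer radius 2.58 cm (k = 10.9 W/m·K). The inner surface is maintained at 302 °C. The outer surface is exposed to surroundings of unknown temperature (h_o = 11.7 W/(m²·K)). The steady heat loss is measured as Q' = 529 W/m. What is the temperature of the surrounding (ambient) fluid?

T_out = 22.6 °C

Series resistances:
  R'_nickel alloy = ln(0.0258/0.0242)/(2πk) = 0.06402/(2π·10.9) = 9.348×10^-4 m·K/W
  R'_conv,out = 1/(2πr h) = 1/(2π·0.0258·11.7) = 0.5272 m·K/W
ΣR = 0.5282 m·K/W
ΔT = Q'·ΣR = 529 × 0.5282 = 279.4 K
Heat flows outward, so T_out = T_in − ΔT = 302 − 279.4 = 22.6 °C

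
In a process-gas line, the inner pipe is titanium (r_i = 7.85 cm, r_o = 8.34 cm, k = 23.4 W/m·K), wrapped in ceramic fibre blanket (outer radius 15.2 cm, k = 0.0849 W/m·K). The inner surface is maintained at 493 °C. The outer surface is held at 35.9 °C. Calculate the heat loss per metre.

Q' = 406 W/m

Series thermal resistances, inner to outer:
  R'_titanium = ln(0.0834/0.0785)/(2πk) = 0.06055/(2π·23.4) = 4.118×10^-4 m·K/W
  R'_ceramic fibre blanket = ln(0.152/0.0834)/(2πk) = 0.6002/(2π·0.0849) = 1.125 m·K/W
ΣR = 4.118×10^-4 + 1.125 = 1.125 m·K/W
Q' = ΔT/ΣR = (493 °C − 35.9 °C)/1.125 = 406 W/m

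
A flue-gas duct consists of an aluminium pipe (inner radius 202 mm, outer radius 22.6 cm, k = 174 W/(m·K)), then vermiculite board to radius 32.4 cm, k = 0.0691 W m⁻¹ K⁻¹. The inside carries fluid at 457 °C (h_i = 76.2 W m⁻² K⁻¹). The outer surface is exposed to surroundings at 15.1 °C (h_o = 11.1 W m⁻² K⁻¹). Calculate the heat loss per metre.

Q' = 500 W/m

Series thermal resistances, inner to outer:
  R'_conv,in = 1/(2πr h) = 1/(2π·0.202·76.2) = 0.01034 m·K/W
  R'_aluminium = ln(0.226/0.202)/(2πk) = 0.1123/(2π·174) = 1.027×10^-4 m·K/W
  R'_vermiculite board = ln(0.324/0.226)/(2πk) = 0.3602/(2π·0.0691) = 0.8297 m·K/W
  R'_conv,out = 1/(2πr h) = 1/(2π·0.324·11.1) = 0.04425 m·K/W
ΣR = 0.01034 + 1.027×10^-4 + 0.8297 + 0.04425 = 0.8844 m·K/W
Q' = ΔT/ΣR = (457 °C − 15.1 °C)/0.8844 = 500 W/m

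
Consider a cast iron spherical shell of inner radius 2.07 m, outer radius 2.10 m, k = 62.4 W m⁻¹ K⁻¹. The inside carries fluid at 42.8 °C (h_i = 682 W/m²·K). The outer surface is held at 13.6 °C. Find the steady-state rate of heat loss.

Q = 8.10×10^5 W

Resistance network (inner→outer):
  R_conv,in = 1/(4πr²h) = 1/(4π·2.07²·682) = 2.723×10^-5 K/W
  R_cast iron = (1/2.07 − 1/2.10)/(4πk) = 0.006901/(4π·62.4) = 8.801×10^-6 K/W
ΣR = 2.723×10^-5 + 8.801×10^-6 = 3.603×10^-5 K/W
Q = ΔT/ΣR = (42.8 °C − 13.6 °C)/3.603×10^-5 = 8.10×10^5 W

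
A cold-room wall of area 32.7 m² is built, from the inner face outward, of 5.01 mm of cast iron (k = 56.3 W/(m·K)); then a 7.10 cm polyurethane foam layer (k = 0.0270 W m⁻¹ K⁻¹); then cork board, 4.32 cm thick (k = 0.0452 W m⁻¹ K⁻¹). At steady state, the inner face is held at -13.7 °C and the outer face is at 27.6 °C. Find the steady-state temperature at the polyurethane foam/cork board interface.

T = 16.6 °C

Treat each layer as a resistance in series:
  R_cast iron = L/(kA) = 0.00501/(56.3·32.7) = 2.721×10^-6 K/W
  R_polyurethane foam = L/(kA) = 0.0710/(0.0270·32.7) = 0.08042 K/W
  R_cork board = L/(kA) = 0.0432/(0.0452·32.7) = 0.02923 K/W
ΣR = 2.721×10^-6 + 0.08042 + 0.02923 = 0.1097 K/W
Q = ΔT/ΣR = (-13.7 °C − 27.6 °C)/0.1097 = -376.5 W
From the inner boundary to the polyurethane foam/cork board interface, ΣR_partial = 0.08042 K/W.
T_interface = T_in − Q·ΣR_partial = -13.7 °C − (-376.5)(0.08042) = 16.6 °C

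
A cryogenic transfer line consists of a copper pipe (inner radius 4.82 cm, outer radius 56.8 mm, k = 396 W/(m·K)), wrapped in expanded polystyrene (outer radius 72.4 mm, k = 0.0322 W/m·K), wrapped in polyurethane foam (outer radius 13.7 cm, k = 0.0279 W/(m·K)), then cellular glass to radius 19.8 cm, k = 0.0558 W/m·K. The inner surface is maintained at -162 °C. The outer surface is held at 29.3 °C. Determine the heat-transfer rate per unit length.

Resistance network (inner→outer):
  R'_copper = ln(0.0568/0.0482)/(2πk) = 0.1642/(2π·396) = 6.598×10^-5 m·K/W
  R'_expanded polystyrene = ln(0.0724/0.0568)/(2πk) = 0.2427/(2π·0.0322) = 1.199 m·K/W
  R'_polyurethane foam = ln(0.137/0.0724)/(2πk) = 0.6378/(2π·0.0279) = 3.638 m·K/W
  R'_cellular glass = ln(0.198/0.137)/(2πk) = 0.3683/(2π·0.0558) = 1.050 m·K/W
ΣR = 6.598×10^-5 + 1.199 + 3.638 + 1.050 = 5.887 m·K/W
Q' = ΔT/ΣR = (-162 °C − 29.3 °C)/5.887 = -32.5 W/m
(Negative Q' ⇒ heat flows inward; heat gain = 32.5 W/m.)

Q' = 32.5 W/m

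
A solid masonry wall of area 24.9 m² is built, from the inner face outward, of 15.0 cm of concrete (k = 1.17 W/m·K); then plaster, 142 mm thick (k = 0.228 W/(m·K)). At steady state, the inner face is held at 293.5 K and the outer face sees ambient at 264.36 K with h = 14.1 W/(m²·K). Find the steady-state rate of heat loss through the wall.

Treat each layer as a resistance in series:
  R_concrete = L/(kA) = 0.150/(1.17·24.9) = 0.005149 K/W
  R_plaster = L/(kA) = 0.142/(0.228·24.9) = 0.02501 K/W
  R_conv,out = 1/(hA) = 1/(14.1·24.9) = 0.002848 K/W
ΣR = 0.005149 + 0.02501 + 0.002848 = 0.03301 K/W
Q = ΔT/ΣR = (293.5 K − 264.36 K)/0.03301 = 883 W

Q = 883 W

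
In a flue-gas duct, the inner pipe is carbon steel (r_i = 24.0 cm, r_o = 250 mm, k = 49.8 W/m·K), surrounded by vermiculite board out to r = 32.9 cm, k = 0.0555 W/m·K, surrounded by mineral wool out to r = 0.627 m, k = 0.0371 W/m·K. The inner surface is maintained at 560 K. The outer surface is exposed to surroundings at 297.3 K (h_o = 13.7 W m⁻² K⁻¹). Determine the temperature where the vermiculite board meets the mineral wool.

Series thermal resistances, inner to outer:
  R'_carbon steel = ln(0.250/0.240)/(2πk) = 0.04082/(2π·49.8) = 1.305×10^-4 m·K/W
  R'_vermiculite board = ln(0.329/0.250)/(2πk) = 0.2746/(2π·0.0555) = 0.7874 m·K/W
  R'_mineral wool = ln(0.627/0.329)/(2πk) = 0.6449/(2π·0.0371) = 2.767 m·K/W
  R'_conv,out = 1/(2πr h) = 1/(2π·0.627·13.7) = 0.01853 m·K/W
ΣR = 1.305×10^-4 + 0.7874 + 2.767 + 0.01853 = 3.573 m·K/W
Q' = ΔT/ΣR = (560 K − 297.3 K)/3.573 = 73.52 W/m
From the inner boundary to the vermiculite board/mineral wool interface, ΣR_partial = 0.7875 m·K/W.
T_interface = T_in − Q'·ΣR_partial = 560 K − (73.52)(0.7875) = 502 K

T = 502 K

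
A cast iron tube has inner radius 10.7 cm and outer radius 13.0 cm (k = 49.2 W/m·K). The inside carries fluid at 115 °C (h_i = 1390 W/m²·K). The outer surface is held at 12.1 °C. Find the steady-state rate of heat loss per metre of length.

Resistance network (inner→outer):
  R'_conv,in = 1/(2πr h) = 1/(2π·0.107·1390) = 0.001070 m·K/W
  R'_cast iron = ln(0.130/0.107)/(2πk) = 0.1947/(2π·49.2) = 6.298×10^-4 m·K/W
ΣR = 0.001070 + 6.298×10^-4 = 0.001700 m·K/W
Q' = ΔT/ΣR = (115 °C − 12.1 °C)/0.001700 = 60500 W/m

Q' = 60.5 kW/m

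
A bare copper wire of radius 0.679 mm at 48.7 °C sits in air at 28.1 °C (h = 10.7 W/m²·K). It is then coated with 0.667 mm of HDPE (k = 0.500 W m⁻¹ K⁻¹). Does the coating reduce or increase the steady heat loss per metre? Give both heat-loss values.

Critical radius for a cylinder: r_cr = k/h = 0.0467 m = 4.67 cm.
Outer radius after coating: r₂ = 6.79×10^-4 + 6.67×10^-4 = 0.001346 m.
Since r₁ < r_cr and r₂ ≤ r_cr, the coating moves toward the maximum at r_cr — heat loss rises.
Bare: R = 1/(2πr₁h) = 21.91 m·K/W; Q = 20.6/21.91 = 0.940 W/m.
Coated: R = R_cond + R_conv = 11.27 m·K/W; Q = 20.6/11.27 = 1.83 W/m.

increases: 0.940 → 1.83 W/m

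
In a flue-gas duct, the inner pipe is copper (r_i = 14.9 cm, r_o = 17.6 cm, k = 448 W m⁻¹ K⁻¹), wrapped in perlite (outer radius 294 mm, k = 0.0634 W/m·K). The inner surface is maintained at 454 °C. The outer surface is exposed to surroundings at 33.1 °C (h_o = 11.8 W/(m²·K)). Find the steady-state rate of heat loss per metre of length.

Treat each layer as a resistance in series:
  R'_copper = ln(0.176/0.149)/(2πk) = 0.1665/(2π·448) = 5.916×10^-5 m·K/W
  R'_perlite = ln(0.294/0.176)/(2πk) = 0.5131/(2π·0.0634) = 1.288 m·K/W
  R'_conv,out = 1/(2πr h) = 1/(2π·0.294·11.8) = 0.04588 m·K/W
ΣR = 5.916×10^-5 + 1.288 + 0.04588 = 1.334 m·K/W
Q' = ΔT/ΣR = (454 °C − 33.1 °C)/1.334 = 316 W/m

Q' = 316 W/m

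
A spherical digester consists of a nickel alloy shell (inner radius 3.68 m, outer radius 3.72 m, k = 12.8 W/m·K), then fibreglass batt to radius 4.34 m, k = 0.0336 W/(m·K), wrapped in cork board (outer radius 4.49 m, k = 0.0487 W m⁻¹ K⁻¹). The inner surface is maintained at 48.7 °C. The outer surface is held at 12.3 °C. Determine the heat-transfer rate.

Q = 352 W

Treat each layer as a resistance in series:
  R_nickel alloy = (1/3.68 − 1/3.72)/(4πk) = 0.002922/(4π·12.8) = 1.817×10^-5 K/W
  R_fibreglass batt = (1/3.72 − 1/4.34)/(4πk) = 0.03840/(4π·0.0336) = 0.09095 K/W
  R_cork board = (1/4.34 − 1/4.49)/(4πk) = 0.007698/(4π·0.0487) = 0.01258 K/W
ΣR = 1.817×10^-5 + 0.09095 + 0.01258 = 0.1035 K/W
Q = ΔT/ΣR = (48.7 °C − 12.3 °C)/0.1035 = 352 W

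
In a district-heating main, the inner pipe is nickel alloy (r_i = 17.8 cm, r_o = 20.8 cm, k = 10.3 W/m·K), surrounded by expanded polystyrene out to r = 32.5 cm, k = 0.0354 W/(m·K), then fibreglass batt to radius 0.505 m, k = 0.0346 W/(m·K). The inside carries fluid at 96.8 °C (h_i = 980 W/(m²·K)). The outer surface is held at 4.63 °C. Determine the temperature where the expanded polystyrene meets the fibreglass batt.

Resistance network (inner→outer):
  R'_conv,in = 1/(2πr h) = 1/(2π·0.178·980) = 9.124×10^-4 m·K/W
  R'_nickel alloy = ln(0.208/0.178)/(2πk) = 0.1558/(2π·10.3) = 0.002407 m·K/W
  R'_expanded polystyrene = ln(0.325/0.208)/(2πk) = 0.4463/(2π·0.0354) = 2.006 m·K/W
  R'_fibreglass batt = ln(0.505/0.325)/(2πk) = 0.4407/(2π·0.0346) = 2.027 m·K/W
ΣR = 9.124×10^-4 + 0.002407 + 2.006 + 2.027 = 4.036 m·K/W
Q' = ΔT/ΣR = (96.8 °C − 4.63 °C)/4.036 = 22.84 W/m
From the inner boundary to the expanded polystyrene/fibreglass batt interface, ΣR_partial = 2.009 m·K/W.
T_interface = T_in − Q'·ΣR_partial = 96.8 °C − (22.84)(2.009) = 50.9 °C

T = 50.9 °C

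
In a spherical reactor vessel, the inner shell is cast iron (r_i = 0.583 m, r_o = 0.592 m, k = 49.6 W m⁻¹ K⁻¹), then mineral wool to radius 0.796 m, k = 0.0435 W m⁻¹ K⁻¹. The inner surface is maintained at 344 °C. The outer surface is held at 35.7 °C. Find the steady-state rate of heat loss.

Q = 389 W

Series thermal resistances, inner to outer:
  R_cast iron = (1/0.583 − 1/0.592)/(4πk) = 0.02608/(4π·49.6) = 4.184×10^-5 K/W
  R_mineral wool = (1/0.592 − 1/0.796)/(4πk) = 0.4329/(4π·0.0435) = 0.7919 K/W
ΣR = 4.184×10^-5 + 0.7919 = 0.7919 K/W
Q = ΔT/ΣR = (344 °C − 35.7 °C)/0.7919 = 389 W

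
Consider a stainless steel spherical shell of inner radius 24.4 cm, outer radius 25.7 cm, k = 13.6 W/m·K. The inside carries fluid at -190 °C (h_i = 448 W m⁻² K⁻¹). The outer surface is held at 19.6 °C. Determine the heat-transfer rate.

Q = 49900 W

Series thermal resistances, inner to outer:
  R_conv,in = 1/(4πr²h) = 1/(4π·0.244²·448) = 0.002984 K/W
  R_stainless steel = (1/0.244 − 1/0.257)/(4πk) = 0.2073/(4π·13.6) = 0.001213 K/W
ΣR = 0.002984 + 0.001213 = 0.004197 K/W
Q = ΔT/ΣR = (-190 °C − 19.6 °C)/0.004197 = -49900 W
(Negative Q ⇒ heat flows inward; heat gain = 49900 W.)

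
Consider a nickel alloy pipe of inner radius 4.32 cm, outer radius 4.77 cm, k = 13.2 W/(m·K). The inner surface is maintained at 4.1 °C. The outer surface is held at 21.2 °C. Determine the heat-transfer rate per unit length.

Q' = 2πk·ΔT/ln(r₂/r₁) = 2π × 13.2 × 17.1 / ln(0.0477/0.0432) = 14300 W/m

Q' = 14300 W/m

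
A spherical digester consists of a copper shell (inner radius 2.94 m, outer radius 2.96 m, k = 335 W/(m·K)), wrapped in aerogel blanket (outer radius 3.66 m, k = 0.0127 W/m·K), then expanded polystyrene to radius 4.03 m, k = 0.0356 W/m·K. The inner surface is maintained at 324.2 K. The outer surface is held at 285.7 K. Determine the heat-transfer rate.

Q = 83.5 W

Series thermal resistances, inner to outer:
  R_copper = (1/2.94 − 1/2.96)/(4πk) = 0.002298/(4π·335) = 5.459×10^-7 K/W
  R_aerogel blanket = (1/2.96 − 1/3.66)/(4πk) = 0.06461/(4π·0.0127) = 0.4049 K/W
  R_expanded polystyrene = (1/3.66 − 1/4.03)/(4πk) = 0.02509/(4π·0.0356) = 0.05607 K/W
ΣR = 5.459×10^-7 + 0.4049 + 0.05607 = 0.4610 K/W
Q = ΔT/ΣR = (324.2 K − 285.7 K)/0.4610 = 83.5 W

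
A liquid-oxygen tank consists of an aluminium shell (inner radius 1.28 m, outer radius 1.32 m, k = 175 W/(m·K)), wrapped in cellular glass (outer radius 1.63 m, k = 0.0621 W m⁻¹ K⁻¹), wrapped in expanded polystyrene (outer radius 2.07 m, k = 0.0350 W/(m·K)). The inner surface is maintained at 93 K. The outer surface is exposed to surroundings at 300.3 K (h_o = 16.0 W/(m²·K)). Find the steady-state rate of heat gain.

Q = 430 W

Series thermal resistances, inner to outer:
  R_aluminium = (1/1.28 − 1/1.32)/(4πk) = 0.02367/(4π·175) = 1.077×10^-5 K/W
  R_cellular glass = (1/1.32 − 1/1.63)/(4πk) = 0.1441/(4π·0.0621) = 0.1846 K/W
  R_expanded polystyrene = (1/1.63 − 1/2.07)/(4πk) = 0.1304/(4π·0.0350) = 0.2965 K/W
  R_conv,out = 1/(4πr²h) = 1/(4π·2.07²·16.0) = 0.001161 K/W
ΣR = 1.077×10^-5 + 0.1846 + 0.2965 + 0.001161 = 0.4823 K/W
Q = ΔT/ΣR = (93 K − 300.3 K)/0.4823 = -430 W
(Negative Q ⇒ heat flows inward; heat gain = 430 W.)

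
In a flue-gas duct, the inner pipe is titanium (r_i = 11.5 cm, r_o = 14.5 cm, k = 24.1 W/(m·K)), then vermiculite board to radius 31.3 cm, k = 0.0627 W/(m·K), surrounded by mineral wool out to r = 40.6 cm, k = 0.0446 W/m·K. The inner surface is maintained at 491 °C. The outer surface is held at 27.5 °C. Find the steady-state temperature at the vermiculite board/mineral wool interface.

Series thermal resistances, inner to outer:
  R'_titanium = ln(0.145/0.115)/(2πk) = 0.2318/(2π·24.1) = 0.001531 m·K/W
  R'_vermiculite board = ln(0.313/0.145)/(2πk) = 0.7695/(2π·0.0627) = 1.953 m·K/W
  R'_mineral wool = ln(0.406/0.313)/(2πk) = 0.2601/(2π·0.0446) = 0.9283 m·K/W
ΣR = 0.001531 + 1.953 + 0.9283 = 2.883 m·K/W
Q' = ΔT/ΣR = (491 °C − 27.5 °C)/2.883 = 160.8 W/m
From the inner boundary to the vermiculite board/mineral wool interface, ΣR_partial = 1.955 m·K/W.
T_interface = T_in − Q'·ΣR_partial = 491 °C − (160.8)(1.955) = 177 °C

T = 177 °C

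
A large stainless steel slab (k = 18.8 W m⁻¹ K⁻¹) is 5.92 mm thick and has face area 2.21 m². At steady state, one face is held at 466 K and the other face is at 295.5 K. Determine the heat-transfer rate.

Q = kA·ΔT/L = 18.8 × 2.21 × |466 K − 295.5 K| / 0.00592 = 1.20×10^6 W

Q = 1.20×10^6 W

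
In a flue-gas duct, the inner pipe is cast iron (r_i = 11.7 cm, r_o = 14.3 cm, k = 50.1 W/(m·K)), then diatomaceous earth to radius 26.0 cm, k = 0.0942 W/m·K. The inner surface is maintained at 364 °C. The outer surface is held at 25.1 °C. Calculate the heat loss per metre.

Treat each layer as a resistance in series:
  R'_cast iron = ln(0.143/0.117)/(2πk) = 0.2007/(2π·50.1) = 6.375×10^-4 m·K/W
  R'_diatomaceous earth = ln(0.260/0.143)/(2πk) = 0.5978/(2π·0.0942) = 1.010 m·K/W
ΣR = 6.375×10^-4 + 1.010 = 1.011 m·K/W
Q' = ΔT/ΣR = (364 °C − 25.1 °C)/1.011 = 335 W/m

Q' = 335 W/m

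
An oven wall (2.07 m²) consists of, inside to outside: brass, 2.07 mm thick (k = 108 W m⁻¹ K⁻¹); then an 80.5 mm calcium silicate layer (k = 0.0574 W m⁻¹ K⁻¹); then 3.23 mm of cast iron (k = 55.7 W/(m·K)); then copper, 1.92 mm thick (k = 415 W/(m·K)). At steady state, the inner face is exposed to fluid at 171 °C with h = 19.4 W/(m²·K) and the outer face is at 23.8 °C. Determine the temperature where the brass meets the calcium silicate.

Treat each layer as a resistance in series:
  R_conv,in = 1/(hA) = 1/(19.4·2.07) = 0.02490 K/W
  R_brass = L/(kA) = 0.00207/(108·2.07) = 9.259×10^-6 K/W
  R_calcium silicate = L/(kA) = 0.0805/(0.0574·2.07) = 0.6775 K/W
  R_cast iron = L/(kA) = 0.00323/(55.7·2.07) = 2.801×10^-5 K/W
  R_copper = L/(kA) = 0.00192/(415·2.07) = 2.235×10^-6 K/W
ΣR = 0.02490 + 9.259×10^-6 + 0.6775 + 2.801×10^-5 + 2.235×10^-6 = 0.7024 K/W
Q = ΔT/ΣR = (171 °C − 23.8 °C)/0.7024 = 209.6 W
From the inner boundary to the brass/calcium silicate interface, ΣR_partial = 0.02491 K/W.
T_interface = T_in − Q·ΣR_partial = 171 °C − (209.6)(0.02491) = 166 °C

T = 166 °C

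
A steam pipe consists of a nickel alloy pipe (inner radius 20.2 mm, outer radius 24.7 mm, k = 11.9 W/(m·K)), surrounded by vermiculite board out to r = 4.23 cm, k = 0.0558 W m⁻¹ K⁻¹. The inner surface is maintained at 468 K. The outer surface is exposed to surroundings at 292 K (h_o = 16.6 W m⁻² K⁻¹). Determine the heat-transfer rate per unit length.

Treat each layer as a resistance in series:
  R'_nickel alloy = ln(0.0247/0.0202)/(2πk) = 0.2011/(2π·11.9) = 0.002690 m·K/W
  R'_vermiculite board = ln(0.0423/0.0247)/(2πk) = 0.5380/(2π·0.0558) = 1.534 m·K/W
  R'_conv,out = 1/(2πr h) = 1/(2π·0.0423·16.6) = 0.2267 m·K/W
ΣR = 0.002690 + 1.534 + 0.2267 = 1.763 m·K/W
Q' = ΔT/ΣR = (468 K − 292 K)/1.763 = 99.8 W/m

Q' = 99.8 W/m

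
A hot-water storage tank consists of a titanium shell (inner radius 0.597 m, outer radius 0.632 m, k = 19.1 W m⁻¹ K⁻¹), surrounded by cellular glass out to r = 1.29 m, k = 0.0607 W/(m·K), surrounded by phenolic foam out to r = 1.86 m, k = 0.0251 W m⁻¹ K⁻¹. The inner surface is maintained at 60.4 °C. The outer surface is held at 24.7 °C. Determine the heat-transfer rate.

Series thermal resistances, inner to outer:
  R_titanium = (1/0.597 − 1/0.632)/(4πk) = 0.09276/(4π·19.1) = 3.865×10^-4 K/W
  R_cellular glass = (1/0.632 − 1/1.29)/(4πk) = 0.8071/(4π·0.0607) = 1.058 K/W
  R_phenolic foam = (1/1.29 − 1/1.86)/(4πk) = 0.2376/(4π·0.0251) = 0.7532 K/W
ΣR = 3.865×10^-4 + 1.058 + 0.7532 = 1.812 K/W
Q = ΔT/ΣR = (60.4 °C − 24.7 °C)/1.812 = 19.7 W

Q = 19.7 W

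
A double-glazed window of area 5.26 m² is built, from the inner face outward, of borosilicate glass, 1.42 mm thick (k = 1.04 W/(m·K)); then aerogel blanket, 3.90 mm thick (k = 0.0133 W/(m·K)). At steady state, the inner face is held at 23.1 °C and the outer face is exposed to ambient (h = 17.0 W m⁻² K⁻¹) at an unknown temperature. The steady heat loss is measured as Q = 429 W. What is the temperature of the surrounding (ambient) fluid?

Series resistances:
  R_borosilicate glass = L/(kA) = 0.00142/(1.04·5.26) = 2.596×10^-4 K/W
  R_aerogel blanket = L/(kA) = 0.00390/(0.0133·5.26) = 0.05575 K/W
  R_conv,out = 1/(hA) = 1/(17.0·5.26) = 0.01118 K/W
ΣR = 0.06719 K/W
ΔT = Q·ΣR = 429 × 0.06719 = 28.82 K
Heat flows outward, so T_out = T_in − ΔT = 23.1 − 28.82 = -5.72 °C

T_out = -5.72 °C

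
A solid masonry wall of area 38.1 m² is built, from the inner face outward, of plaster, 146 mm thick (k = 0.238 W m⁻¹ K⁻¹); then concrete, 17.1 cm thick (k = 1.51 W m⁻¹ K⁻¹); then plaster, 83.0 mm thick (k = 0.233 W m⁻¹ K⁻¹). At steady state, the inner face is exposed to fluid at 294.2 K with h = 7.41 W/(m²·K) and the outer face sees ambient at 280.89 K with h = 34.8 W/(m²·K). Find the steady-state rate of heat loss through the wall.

Resistance network (inner→outer):
  R_conv,in = 1/(hA) = 1/(7.41·38.1) = 0.003542 K/W
  R_plaster = L/(kA) = 0.146/(0.238·38.1) = 0.01610 K/W
  R_concrete = L/(kA) = 0.171/(1.51·38.1) = 0.002972 K/W
  R_plaster = L/(kA) = 0.0830/(0.233·38.1) = 0.009350 K/W
  R_conv,out = 1/(hA) = 1/(34.8·38.1) = 7.542×10^-4 K/W
ΣR = 0.003542 + 0.01610 + 0.002972 + 0.009350 + 7.542×10^-4 = 0.03272 K/W
Q = ΔT/ΣR = (294.2 K − 280.89 K)/0.03272 = 407 W

Q = 407 W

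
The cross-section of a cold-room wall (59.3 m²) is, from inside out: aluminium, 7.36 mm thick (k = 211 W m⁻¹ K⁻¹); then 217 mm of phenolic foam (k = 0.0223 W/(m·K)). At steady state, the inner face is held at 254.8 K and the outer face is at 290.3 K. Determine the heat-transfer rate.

Q = 216 W

Treat each layer as a resistance in series:
  R_aluminium = L/(kA) = 0.00736/(211·59.3) = 5.882×10^-7 K/W
  R_phenolic foam = L/(kA) = 0.217/(0.0223·59.3) = 0.1641 K/W
ΣR = 5.882×10^-7 + 0.1641 = 0.1641 K/W
Q = ΔT/ΣR = (254.8 K − 290.3 K)/0.1641 = -216 W
(Negative Q ⇒ heat flows inward; heat gain = 216 W.)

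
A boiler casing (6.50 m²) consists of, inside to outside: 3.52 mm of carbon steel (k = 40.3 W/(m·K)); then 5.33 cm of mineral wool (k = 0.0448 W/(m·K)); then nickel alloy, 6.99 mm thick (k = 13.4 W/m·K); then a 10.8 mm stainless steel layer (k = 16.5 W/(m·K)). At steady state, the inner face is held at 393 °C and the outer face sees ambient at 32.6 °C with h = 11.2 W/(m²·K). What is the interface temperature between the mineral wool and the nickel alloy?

T = 58.1 °C

Series thermal resistances, inner to outer:
  R_carbon steel = L/(kA) = 0.00352/(40.3·6.50) = 1.344×10^-5 K/W
  R_mineral wool = L/(kA) = 0.0533/(0.0448·6.50) = 0.1830 K/W
  R_nickel alloy = L/(kA) = 0.00699/(13.4·6.50) = 8.025×10^-5 K/W
  R_stainless steel = L/(kA) = 0.0108/(16.5·6.50) = 1.007×10^-4 K/W
  R_conv,out = 1/(hA) = 1/(11.2·6.50) = 0.01374 K/W
ΣR = 1.344×10^-5 + 0.1830 + 8.025×10^-5 + 1.007×10^-4 + 0.01374 = 0.1969 K/W
Q = ΔT/ΣR = (393 °C − 32.6 °C)/0.1969 = 1830 W
From the inner boundary to the mineral wool/nickel alloy interface, ΣR_partial = 0.1830 K/W.
T_interface = T_in − Q·ΣR_partial = 393 °C − (1830)(0.1830) = 58.1 °C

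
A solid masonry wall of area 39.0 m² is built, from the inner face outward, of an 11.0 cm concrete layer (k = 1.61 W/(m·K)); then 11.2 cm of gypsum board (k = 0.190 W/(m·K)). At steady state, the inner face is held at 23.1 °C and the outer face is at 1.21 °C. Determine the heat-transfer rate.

Q = 1300 W

Resistance network (inner→outer):
  R_concrete = L/(kA) = 0.110/(1.61·39.0) = 0.001752 K/W
  R_gypsum board = L/(kA) = 0.112/(0.190·39.0) = 0.01511 K/W
ΣR = 0.001752 + 0.01511 = 0.01686 K/W
Q = ΔT/ΣR = (23.1 °C − 1.21 °C)/0.01686 = 1300 W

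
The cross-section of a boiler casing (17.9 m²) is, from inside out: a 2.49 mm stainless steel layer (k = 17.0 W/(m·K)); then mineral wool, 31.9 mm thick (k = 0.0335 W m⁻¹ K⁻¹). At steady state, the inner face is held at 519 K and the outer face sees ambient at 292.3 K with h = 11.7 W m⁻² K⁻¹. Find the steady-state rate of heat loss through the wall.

Treat each layer as a resistance in series:
  R_stainless steel = L/(kA) = 0.00249/(17.0·17.9) = 8.183×10^-6 K/W
  R_mineral wool = L/(kA) = 0.0319/(0.0335·17.9) = 0.05320 K/W
  R_conv,out = 1/(hA) = 1/(11.7·17.9) = 0.004775 K/W
ΣR = 8.183×10^-6 + 0.05320 + 0.004775 = 0.05798 K/W
Q = ΔT/ΣR = (519 K − 292.3 K)/0.05798 = 3910 W

Q = 3.91 kW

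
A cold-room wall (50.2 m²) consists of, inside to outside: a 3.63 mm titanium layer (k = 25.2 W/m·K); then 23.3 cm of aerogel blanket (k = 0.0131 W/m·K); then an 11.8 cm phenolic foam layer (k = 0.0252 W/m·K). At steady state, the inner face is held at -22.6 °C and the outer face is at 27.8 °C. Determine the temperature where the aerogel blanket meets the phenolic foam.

T = 17.3 °C

Treat each layer as a resistance in series:
  R_titanium = L/(kA) = 0.00363/(25.2·50.2) = 2.869×10^-6 K/W
  R_aerogel blanket = L/(kA) = 0.233/(0.0131·50.2) = 0.3543 K/W
  R_phenolic foam = L/(kA) = 0.118/(0.0252·50.2) = 0.09328 K/W
ΣR = 2.869×10^-6 + 0.3543 + 0.09328 = 0.4476 K/W
Q = ΔT/ΣR = (-22.6 °C − 27.8 °C)/0.4476 = -112.6 W
From the inner boundary to the aerogel blanket/phenolic foam interface, ΣR_partial = 0.3543 K/W.
T_interface = T_in − Q·ΣR_partial = -22.6 °C − (-112.6)(0.3543) = 17.3 °C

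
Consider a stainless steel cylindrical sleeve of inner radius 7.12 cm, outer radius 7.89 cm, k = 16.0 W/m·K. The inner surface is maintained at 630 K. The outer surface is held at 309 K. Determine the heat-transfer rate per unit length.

Q' = 314 kW/m

Q' = 2πk·ΔT/ln(r₂/r₁) = 2π × 16.0 × 321 / ln(0.0789/0.0712) = 3.14×10^5 W/m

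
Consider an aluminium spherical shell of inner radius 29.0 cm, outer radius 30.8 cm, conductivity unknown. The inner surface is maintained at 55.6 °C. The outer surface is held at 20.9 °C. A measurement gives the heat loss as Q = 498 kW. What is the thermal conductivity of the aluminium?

k = 230 W/m·K

ΣR = ΔT/Q = |55.6 − 20.9|/4.98×10^5 = 6.968×10^-5 K/W
(1/r₁−1/r₂)/(4πk) = 6.968×10^-5 ⇒ k = 0.2015/(4π·6.968×10^-5) = 230 W/m·K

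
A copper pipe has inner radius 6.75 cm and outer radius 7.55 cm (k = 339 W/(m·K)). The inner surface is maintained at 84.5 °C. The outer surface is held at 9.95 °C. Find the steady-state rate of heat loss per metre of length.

Q' = 2πk·ΔT/ln(r₂/r₁) = 2π × 339 × 74.55 / ln(0.0755/0.0675) = 1.42×10^6 W/m

Q' = 1.42×10^6 W/m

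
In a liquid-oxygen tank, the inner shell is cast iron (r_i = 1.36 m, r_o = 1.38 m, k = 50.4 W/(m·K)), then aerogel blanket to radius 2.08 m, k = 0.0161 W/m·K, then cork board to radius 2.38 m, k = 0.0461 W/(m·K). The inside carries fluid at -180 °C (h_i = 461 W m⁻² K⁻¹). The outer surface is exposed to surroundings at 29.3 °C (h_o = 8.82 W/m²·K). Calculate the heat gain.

Q = 160 W

Series thermal resistances, inner to outer:
  R_conv,in = 1/(4πr²h) = 1/(4π·1.36²·461) = 9.333×10^-5 K/W
  R_cast iron = (1/1.36 − 1/1.38)/(4πk) = 0.01066/(4π·50.4) = 1.683×10^-5 K/W
  R_aerogel blanket = (1/1.38 − 1/2.08)/(4πk) = 0.2439/(4π·0.0161) = 1.205 K/W
  R_cork board = (1/2.08 − 1/2.38)/(4πk) = 0.06060/(4π·0.0461) = 0.1046 K/W
  R_conv,out = 1/(4πr²h) = 1/(4π·2.38²·8.82) = 0.001593 K/W
ΣR = 9.333×10^-5 + 1.683×10^-5 + 1.205 + 0.1046 + 0.001593 = 1.311 K/W
Q = ΔT/ΣR = (-180 °C − 29.3 °C)/1.311 = -160 W
(Negative Q ⇒ heat flows inward; heat gain = 160 W.)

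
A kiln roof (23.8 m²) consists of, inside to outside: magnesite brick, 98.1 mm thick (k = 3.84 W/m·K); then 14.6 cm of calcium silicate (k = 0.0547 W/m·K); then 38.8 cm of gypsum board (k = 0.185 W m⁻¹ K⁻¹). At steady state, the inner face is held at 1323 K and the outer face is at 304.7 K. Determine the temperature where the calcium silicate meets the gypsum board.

Treat each layer as a resistance in series:
  R_magnesite brick = L/(kA) = 0.0981/(3.84·23.8) = 0.001073 K/W
  R_calcium silicate = L/(kA) = 0.146/(0.0547·23.8) = 0.1121 K/W
  R_gypsum board = L/(kA) = 0.388/(0.185·23.8) = 0.08812 K/W
ΣR = 0.001073 + 0.1121 + 0.08812 = 0.2013 K/W
Q = ΔT/ΣR = (1323 K − 304.7 K)/0.2013 = 5059 W
From the inner boundary to the calcium silicate/gypsum board interface, ΣR_partial = 0.1132 K/W.
T_interface = T_in − Q·ΣR_partial = 1323 K − (5059)(0.1132) = 750 K

T = 750 K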